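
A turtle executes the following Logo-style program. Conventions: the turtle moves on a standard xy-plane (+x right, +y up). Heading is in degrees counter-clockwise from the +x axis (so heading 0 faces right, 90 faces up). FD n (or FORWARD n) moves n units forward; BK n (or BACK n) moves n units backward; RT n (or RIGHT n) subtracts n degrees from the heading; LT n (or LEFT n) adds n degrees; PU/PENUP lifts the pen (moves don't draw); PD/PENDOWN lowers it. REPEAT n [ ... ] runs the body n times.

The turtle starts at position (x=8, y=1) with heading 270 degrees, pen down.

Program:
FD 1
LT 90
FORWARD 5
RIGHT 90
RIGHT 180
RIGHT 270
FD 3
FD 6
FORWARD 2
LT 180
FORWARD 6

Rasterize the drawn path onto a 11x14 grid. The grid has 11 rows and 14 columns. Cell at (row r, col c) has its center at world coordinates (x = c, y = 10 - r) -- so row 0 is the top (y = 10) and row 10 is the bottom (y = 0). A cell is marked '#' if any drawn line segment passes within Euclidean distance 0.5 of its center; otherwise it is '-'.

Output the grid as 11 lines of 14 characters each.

Segment 0: (8,1) -> (8,0)
Segment 1: (8,0) -> (13,-0)
Segment 2: (13,-0) -> (10,-0)
Segment 3: (10,-0) -> (4,-0)
Segment 4: (4,-0) -> (2,-0)
Segment 5: (2,-0) -> (8,-0)

Answer: --------------
--------------
--------------
--------------
--------------
--------------
--------------
--------------
--------------
--------#-----
--############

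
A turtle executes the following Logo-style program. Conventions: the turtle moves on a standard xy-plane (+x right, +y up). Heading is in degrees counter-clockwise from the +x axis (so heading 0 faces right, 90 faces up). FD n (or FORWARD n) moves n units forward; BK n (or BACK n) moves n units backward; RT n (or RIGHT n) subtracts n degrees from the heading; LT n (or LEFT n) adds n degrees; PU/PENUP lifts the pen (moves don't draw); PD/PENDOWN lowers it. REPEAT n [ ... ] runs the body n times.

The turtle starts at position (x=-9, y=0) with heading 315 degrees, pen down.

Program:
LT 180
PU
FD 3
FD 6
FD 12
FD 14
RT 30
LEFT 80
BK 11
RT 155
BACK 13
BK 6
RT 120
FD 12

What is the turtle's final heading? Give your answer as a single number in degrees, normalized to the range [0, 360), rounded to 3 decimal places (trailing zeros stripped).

Answer: 270

Derivation:
Executing turtle program step by step:
Start: pos=(-9,0), heading=315, pen down
LT 180: heading 315 -> 135
PU: pen up
FD 3: (-9,0) -> (-11.121,2.121) [heading=135, move]
FD 6: (-11.121,2.121) -> (-15.364,6.364) [heading=135, move]
FD 12: (-15.364,6.364) -> (-23.849,14.849) [heading=135, move]
FD 14: (-23.849,14.849) -> (-33.749,24.749) [heading=135, move]
RT 30: heading 135 -> 105
LT 80: heading 105 -> 185
BK 11: (-33.749,24.749) -> (-22.791,25.707) [heading=185, move]
RT 155: heading 185 -> 30
BK 13: (-22.791,25.707) -> (-34.049,19.207) [heading=30, move]
BK 6: (-34.049,19.207) -> (-39.245,16.207) [heading=30, move]
RT 120: heading 30 -> 270
FD 12: (-39.245,16.207) -> (-39.245,4.207) [heading=270, move]
Final: pos=(-39.245,4.207), heading=270, 0 segment(s) drawn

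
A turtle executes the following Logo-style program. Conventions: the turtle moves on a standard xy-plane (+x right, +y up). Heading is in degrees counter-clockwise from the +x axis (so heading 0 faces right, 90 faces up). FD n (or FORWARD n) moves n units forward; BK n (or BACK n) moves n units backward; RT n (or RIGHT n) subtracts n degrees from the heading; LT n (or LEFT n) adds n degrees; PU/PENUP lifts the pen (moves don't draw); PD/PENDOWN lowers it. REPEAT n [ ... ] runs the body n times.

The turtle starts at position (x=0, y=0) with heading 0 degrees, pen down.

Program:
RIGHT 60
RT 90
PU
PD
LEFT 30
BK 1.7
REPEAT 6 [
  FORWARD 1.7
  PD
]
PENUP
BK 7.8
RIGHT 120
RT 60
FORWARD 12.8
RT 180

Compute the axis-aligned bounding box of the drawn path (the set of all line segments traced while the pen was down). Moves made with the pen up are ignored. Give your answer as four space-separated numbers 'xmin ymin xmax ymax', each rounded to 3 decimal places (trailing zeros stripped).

Answer: -4.25 -7.361 0.85 1.472

Derivation:
Executing turtle program step by step:
Start: pos=(0,0), heading=0, pen down
RT 60: heading 0 -> 300
RT 90: heading 300 -> 210
PU: pen up
PD: pen down
LT 30: heading 210 -> 240
BK 1.7: (0,0) -> (0.85,1.472) [heading=240, draw]
REPEAT 6 [
  -- iteration 1/6 --
  FD 1.7: (0.85,1.472) -> (0,0) [heading=240, draw]
  PD: pen down
  -- iteration 2/6 --
  FD 1.7: (0,0) -> (-0.85,-1.472) [heading=240, draw]
  PD: pen down
  -- iteration 3/6 --
  FD 1.7: (-0.85,-1.472) -> (-1.7,-2.944) [heading=240, draw]
  PD: pen down
  -- iteration 4/6 --
  FD 1.7: (-1.7,-2.944) -> (-2.55,-4.417) [heading=240, draw]
  PD: pen down
  -- iteration 5/6 --
  FD 1.7: (-2.55,-4.417) -> (-3.4,-5.889) [heading=240, draw]
  PD: pen down
  -- iteration 6/6 --
  FD 1.7: (-3.4,-5.889) -> (-4.25,-7.361) [heading=240, draw]
  PD: pen down
]
PU: pen up
BK 7.8: (-4.25,-7.361) -> (-0.35,-0.606) [heading=240, move]
RT 120: heading 240 -> 120
RT 60: heading 120 -> 60
FD 12.8: (-0.35,-0.606) -> (6.05,10.479) [heading=60, move]
RT 180: heading 60 -> 240
Final: pos=(6.05,10.479), heading=240, 7 segment(s) drawn

Segment endpoints: x in {-4.25, -3.4, -2.55, -1.7, -0.85, 0, 0.85}, y in {-7.361, -5.889, -4.417, -2.944, -1.472, 0, 1.472}
xmin=-4.25, ymin=-7.361, xmax=0.85, ymax=1.472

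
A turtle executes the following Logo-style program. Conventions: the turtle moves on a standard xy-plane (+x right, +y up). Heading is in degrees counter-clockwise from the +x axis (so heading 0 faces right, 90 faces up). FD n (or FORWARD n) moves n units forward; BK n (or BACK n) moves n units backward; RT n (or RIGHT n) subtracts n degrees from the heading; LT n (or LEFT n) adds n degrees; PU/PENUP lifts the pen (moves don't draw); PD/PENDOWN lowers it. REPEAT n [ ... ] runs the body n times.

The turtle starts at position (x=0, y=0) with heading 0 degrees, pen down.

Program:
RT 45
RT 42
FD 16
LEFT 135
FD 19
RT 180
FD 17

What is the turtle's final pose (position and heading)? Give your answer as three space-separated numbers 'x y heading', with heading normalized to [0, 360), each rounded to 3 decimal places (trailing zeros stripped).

Answer: 2.176 -14.492 228

Derivation:
Executing turtle program step by step:
Start: pos=(0,0), heading=0, pen down
RT 45: heading 0 -> 315
RT 42: heading 315 -> 273
FD 16: (0,0) -> (0.837,-15.978) [heading=273, draw]
LT 135: heading 273 -> 48
FD 19: (0.837,-15.978) -> (13.551,-1.858) [heading=48, draw]
RT 180: heading 48 -> 228
FD 17: (13.551,-1.858) -> (2.176,-14.492) [heading=228, draw]
Final: pos=(2.176,-14.492), heading=228, 3 segment(s) drawn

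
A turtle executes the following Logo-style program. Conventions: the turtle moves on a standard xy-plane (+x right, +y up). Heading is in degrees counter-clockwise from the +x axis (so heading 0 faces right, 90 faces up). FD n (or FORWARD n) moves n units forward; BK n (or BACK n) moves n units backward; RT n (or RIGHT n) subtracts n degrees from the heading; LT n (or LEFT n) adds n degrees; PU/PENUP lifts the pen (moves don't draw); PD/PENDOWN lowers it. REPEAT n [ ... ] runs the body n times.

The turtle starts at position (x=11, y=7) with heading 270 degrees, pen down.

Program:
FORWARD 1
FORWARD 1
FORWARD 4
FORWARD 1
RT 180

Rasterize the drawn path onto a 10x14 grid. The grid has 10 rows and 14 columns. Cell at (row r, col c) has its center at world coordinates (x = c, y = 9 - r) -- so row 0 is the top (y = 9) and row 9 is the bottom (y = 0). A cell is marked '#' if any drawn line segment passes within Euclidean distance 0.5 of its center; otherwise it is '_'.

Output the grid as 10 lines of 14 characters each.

Segment 0: (11,7) -> (11,6)
Segment 1: (11,6) -> (11,5)
Segment 2: (11,5) -> (11,1)
Segment 3: (11,1) -> (11,0)

Answer: ______________
______________
___________#__
___________#__
___________#__
___________#__
___________#__
___________#__
___________#__
___________#__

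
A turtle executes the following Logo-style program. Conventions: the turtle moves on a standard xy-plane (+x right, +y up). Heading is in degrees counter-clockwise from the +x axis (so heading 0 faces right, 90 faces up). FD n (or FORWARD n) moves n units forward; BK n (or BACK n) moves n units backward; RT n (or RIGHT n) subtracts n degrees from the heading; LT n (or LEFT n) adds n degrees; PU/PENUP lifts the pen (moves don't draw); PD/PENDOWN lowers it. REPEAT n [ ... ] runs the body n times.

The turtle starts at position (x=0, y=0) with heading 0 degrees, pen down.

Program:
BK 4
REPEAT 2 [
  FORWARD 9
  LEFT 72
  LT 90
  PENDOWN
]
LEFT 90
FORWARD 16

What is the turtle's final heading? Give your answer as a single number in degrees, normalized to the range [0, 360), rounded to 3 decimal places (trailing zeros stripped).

Answer: 54

Derivation:
Executing turtle program step by step:
Start: pos=(0,0), heading=0, pen down
BK 4: (0,0) -> (-4,0) [heading=0, draw]
REPEAT 2 [
  -- iteration 1/2 --
  FD 9: (-4,0) -> (5,0) [heading=0, draw]
  LT 72: heading 0 -> 72
  LT 90: heading 72 -> 162
  PD: pen down
  -- iteration 2/2 --
  FD 9: (5,0) -> (-3.56,2.781) [heading=162, draw]
  LT 72: heading 162 -> 234
  LT 90: heading 234 -> 324
  PD: pen down
]
LT 90: heading 324 -> 54
FD 16: (-3.56,2.781) -> (5.845,15.725) [heading=54, draw]
Final: pos=(5.845,15.725), heading=54, 4 segment(s) drawn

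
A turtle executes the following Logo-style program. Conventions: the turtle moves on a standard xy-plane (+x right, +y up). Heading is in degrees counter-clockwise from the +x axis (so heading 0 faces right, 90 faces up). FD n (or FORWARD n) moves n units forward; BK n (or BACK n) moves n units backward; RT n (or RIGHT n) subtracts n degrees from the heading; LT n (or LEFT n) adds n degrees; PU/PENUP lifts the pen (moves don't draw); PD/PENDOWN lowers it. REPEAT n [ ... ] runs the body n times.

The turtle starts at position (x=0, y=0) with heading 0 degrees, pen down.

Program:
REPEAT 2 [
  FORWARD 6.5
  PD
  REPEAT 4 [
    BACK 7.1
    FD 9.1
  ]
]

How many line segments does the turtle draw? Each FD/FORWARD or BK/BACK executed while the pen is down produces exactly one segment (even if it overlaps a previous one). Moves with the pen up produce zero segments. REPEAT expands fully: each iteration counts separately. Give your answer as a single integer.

Answer: 18

Derivation:
Executing turtle program step by step:
Start: pos=(0,0), heading=0, pen down
REPEAT 2 [
  -- iteration 1/2 --
  FD 6.5: (0,0) -> (6.5,0) [heading=0, draw]
  PD: pen down
  REPEAT 4 [
    -- iteration 1/4 --
    BK 7.1: (6.5,0) -> (-0.6,0) [heading=0, draw]
    FD 9.1: (-0.6,0) -> (8.5,0) [heading=0, draw]
    -- iteration 2/4 --
    BK 7.1: (8.5,0) -> (1.4,0) [heading=0, draw]
    FD 9.1: (1.4,0) -> (10.5,0) [heading=0, draw]
    -- iteration 3/4 --
    BK 7.1: (10.5,0) -> (3.4,0) [heading=0, draw]
    FD 9.1: (3.4,0) -> (12.5,0) [heading=0, draw]
    -- iteration 4/4 --
    BK 7.1: (12.5,0) -> (5.4,0) [heading=0, draw]
    FD 9.1: (5.4,0) -> (14.5,0) [heading=0, draw]
  ]
  -- iteration 2/2 --
  FD 6.5: (14.5,0) -> (21,0) [heading=0, draw]
  PD: pen down
  REPEAT 4 [
    -- iteration 1/4 --
    BK 7.1: (21,0) -> (13.9,0) [heading=0, draw]
    FD 9.1: (13.9,0) -> (23,0) [heading=0, draw]
    -- iteration 2/4 --
    BK 7.1: (23,0) -> (15.9,0) [heading=0, draw]
    FD 9.1: (15.9,0) -> (25,0) [heading=0, draw]
    -- iteration 3/4 --
    BK 7.1: (25,0) -> (17.9,0) [heading=0, draw]
    FD 9.1: (17.9,0) -> (27,0) [heading=0, draw]
    -- iteration 4/4 --
    BK 7.1: (27,0) -> (19.9,0) [heading=0, draw]
    FD 9.1: (19.9,0) -> (29,0) [heading=0, draw]
  ]
]
Final: pos=(29,0), heading=0, 18 segment(s) drawn
Segments drawn: 18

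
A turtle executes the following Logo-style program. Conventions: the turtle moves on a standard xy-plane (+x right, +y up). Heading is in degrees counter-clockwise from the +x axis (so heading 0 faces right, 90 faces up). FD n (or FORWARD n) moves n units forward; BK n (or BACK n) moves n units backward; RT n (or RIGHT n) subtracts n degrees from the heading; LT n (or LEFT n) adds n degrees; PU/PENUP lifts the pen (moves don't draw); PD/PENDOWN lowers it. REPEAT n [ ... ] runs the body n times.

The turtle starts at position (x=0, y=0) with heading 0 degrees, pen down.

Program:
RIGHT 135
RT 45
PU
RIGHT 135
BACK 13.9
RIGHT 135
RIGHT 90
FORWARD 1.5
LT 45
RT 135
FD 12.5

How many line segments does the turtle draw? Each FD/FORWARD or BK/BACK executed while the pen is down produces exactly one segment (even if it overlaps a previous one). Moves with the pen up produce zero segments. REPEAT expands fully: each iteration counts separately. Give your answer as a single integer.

Answer: 0

Derivation:
Executing turtle program step by step:
Start: pos=(0,0), heading=0, pen down
RT 135: heading 0 -> 225
RT 45: heading 225 -> 180
PU: pen up
RT 135: heading 180 -> 45
BK 13.9: (0,0) -> (-9.829,-9.829) [heading=45, move]
RT 135: heading 45 -> 270
RT 90: heading 270 -> 180
FD 1.5: (-9.829,-9.829) -> (-11.329,-9.829) [heading=180, move]
LT 45: heading 180 -> 225
RT 135: heading 225 -> 90
FD 12.5: (-11.329,-9.829) -> (-11.329,2.671) [heading=90, move]
Final: pos=(-11.329,2.671), heading=90, 0 segment(s) drawn
Segments drawn: 0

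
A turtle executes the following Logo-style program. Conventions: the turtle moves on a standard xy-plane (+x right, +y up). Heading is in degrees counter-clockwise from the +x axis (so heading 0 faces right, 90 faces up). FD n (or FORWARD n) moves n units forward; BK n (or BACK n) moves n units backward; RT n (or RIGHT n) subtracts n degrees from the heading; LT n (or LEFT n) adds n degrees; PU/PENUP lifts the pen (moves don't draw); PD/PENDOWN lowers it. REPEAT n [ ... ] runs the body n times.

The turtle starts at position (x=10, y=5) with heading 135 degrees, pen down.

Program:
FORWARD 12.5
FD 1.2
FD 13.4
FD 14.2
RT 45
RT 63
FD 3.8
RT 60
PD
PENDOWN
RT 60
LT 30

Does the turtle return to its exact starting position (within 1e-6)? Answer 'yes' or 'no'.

Answer: no

Derivation:
Executing turtle program step by step:
Start: pos=(10,5), heading=135, pen down
FD 12.5: (10,5) -> (1.161,13.839) [heading=135, draw]
FD 1.2: (1.161,13.839) -> (0.313,14.687) [heading=135, draw]
FD 13.4: (0.313,14.687) -> (-9.163,24.163) [heading=135, draw]
FD 14.2: (-9.163,24.163) -> (-19.204,34.204) [heading=135, draw]
RT 45: heading 135 -> 90
RT 63: heading 90 -> 27
FD 3.8: (-19.204,34.204) -> (-15.818,35.929) [heading=27, draw]
RT 60: heading 27 -> 327
PD: pen down
PD: pen down
RT 60: heading 327 -> 267
LT 30: heading 267 -> 297
Final: pos=(-15.818,35.929), heading=297, 5 segment(s) drawn

Start position: (10, 5)
Final position: (-15.818, 35.929)
Distance = 40.288; >= 1e-6 -> NOT closed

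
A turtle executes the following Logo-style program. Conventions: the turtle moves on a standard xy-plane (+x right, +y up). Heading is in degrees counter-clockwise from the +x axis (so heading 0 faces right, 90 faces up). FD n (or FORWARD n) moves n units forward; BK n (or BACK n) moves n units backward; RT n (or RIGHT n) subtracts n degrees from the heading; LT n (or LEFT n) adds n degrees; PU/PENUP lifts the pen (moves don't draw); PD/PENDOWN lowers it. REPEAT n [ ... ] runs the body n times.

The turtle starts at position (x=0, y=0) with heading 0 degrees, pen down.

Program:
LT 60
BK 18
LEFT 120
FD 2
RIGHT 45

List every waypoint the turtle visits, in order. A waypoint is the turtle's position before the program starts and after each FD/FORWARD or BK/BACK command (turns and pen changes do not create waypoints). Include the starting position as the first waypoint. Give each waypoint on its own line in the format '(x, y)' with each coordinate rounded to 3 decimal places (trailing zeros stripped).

Executing turtle program step by step:
Start: pos=(0,0), heading=0, pen down
LT 60: heading 0 -> 60
BK 18: (0,0) -> (-9,-15.588) [heading=60, draw]
LT 120: heading 60 -> 180
FD 2: (-9,-15.588) -> (-11,-15.588) [heading=180, draw]
RT 45: heading 180 -> 135
Final: pos=(-11,-15.588), heading=135, 2 segment(s) drawn
Waypoints (3 total):
(0, 0)
(-9, -15.588)
(-11, -15.588)

Answer: (0, 0)
(-9, -15.588)
(-11, -15.588)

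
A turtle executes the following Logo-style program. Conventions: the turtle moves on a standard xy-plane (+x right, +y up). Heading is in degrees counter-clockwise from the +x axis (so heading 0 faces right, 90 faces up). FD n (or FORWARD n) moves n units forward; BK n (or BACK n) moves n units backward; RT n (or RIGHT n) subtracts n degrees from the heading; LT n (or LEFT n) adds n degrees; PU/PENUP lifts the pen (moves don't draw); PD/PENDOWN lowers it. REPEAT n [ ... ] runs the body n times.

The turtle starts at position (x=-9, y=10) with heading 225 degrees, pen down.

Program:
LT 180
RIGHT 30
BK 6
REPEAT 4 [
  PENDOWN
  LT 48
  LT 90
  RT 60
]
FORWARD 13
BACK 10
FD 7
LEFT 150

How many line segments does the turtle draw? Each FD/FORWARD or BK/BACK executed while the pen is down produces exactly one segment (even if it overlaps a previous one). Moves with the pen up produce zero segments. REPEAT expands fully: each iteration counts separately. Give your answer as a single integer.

Executing turtle program step by step:
Start: pos=(-9,10), heading=225, pen down
LT 180: heading 225 -> 45
RT 30: heading 45 -> 15
BK 6: (-9,10) -> (-14.796,8.447) [heading=15, draw]
REPEAT 4 [
  -- iteration 1/4 --
  PD: pen down
  LT 48: heading 15 -> 63
  LT 90: heading 63 -> 153
  RT 60: heading 153 -> 93
  -- iteration 2/4 --
  PD: pen down
  LT 48: heading 93 -> 141
  LT 90: heading 141 -> 231
  RT 60: heading 231 -> 171
  -- iteration 3/4 --
  PD: pen down
  LT 48: heading 171 -> 219
  LT 90: heading 219 -> 309
  RT 60: heading 309 -> 249
  -- iteration 4/4 --
  PD: pen down
  LT 48: heading 249 -> 297
  LT 90: heading 297 -> 27
  RT 60: heading 27 -> 327
]
FD 13: (-14.796,8.447) -> (-3.893,1.367) [heading=327, draw]
BK 10: (-3.893,1.367) -> (-12.28,6.813) [heading=327, draw]
FD 7: (-12.28,6.813) -> (-6.409,3.001) [heading=327, draw]
LT 150: heading 327 -> 117
Final: pos=(-6.409,3.001), heading=117, 4 segment(s) drawn
Segments drawn: 4

Answer: 4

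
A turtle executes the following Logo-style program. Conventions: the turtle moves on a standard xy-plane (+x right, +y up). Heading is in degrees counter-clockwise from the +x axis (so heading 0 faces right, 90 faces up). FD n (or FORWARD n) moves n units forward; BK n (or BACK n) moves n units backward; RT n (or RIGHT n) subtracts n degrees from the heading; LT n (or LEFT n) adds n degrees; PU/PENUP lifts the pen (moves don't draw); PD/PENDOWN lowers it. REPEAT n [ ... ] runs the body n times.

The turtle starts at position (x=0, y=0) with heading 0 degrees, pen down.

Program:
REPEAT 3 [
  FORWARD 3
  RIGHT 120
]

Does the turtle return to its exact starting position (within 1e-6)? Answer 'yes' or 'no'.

Answer: yes

Derivation:
Executing turtle program step by step:
Start: pos=(0,0), heading=0, pen down
REPEAT 3 [
  -- iteration 1/3 --
  FD 3: (0,0) -> (3,0) [heading=0, draw]
  RT 120: heading 0 -> 240
  -- iteration 2/3 --
  FD 3: (3,0) -> (1.5,-2.598) [heading=240, draw]
  RT 120: heading 240 -> 120
  -- iteration 3/3 --
  FD 3: (1.5,-2.598) -> (0,0) [heading=120, draw]
  RT 120: heading 120 -> 0
]
Final: pos=(0,0), heading=0, 3 segment(s) drawn

Start position: (0, 0)
Final position: (0, 0)
Distance = 0; < 1e-6 -> CLOSED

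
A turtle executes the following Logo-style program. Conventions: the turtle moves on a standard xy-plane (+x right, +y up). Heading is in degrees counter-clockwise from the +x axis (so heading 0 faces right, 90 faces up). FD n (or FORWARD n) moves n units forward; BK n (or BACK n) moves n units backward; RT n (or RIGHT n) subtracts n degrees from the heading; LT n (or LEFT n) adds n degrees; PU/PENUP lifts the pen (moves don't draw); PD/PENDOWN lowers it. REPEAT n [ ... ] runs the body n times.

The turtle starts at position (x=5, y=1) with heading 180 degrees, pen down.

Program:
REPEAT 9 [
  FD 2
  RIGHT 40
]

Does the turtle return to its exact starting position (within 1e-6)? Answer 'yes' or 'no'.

Executing turtle program step by step:
Start: pos=(5,1), heading=180, pen down
REPEAT 9 [
  -- iteration 1/9 --
  FD 2: (5,1) -> (3,1) [heading=180, draw]
  RT 40: heading 180 -> 140
  -- iteration 2/9 --
  FD 2: (3,1) -> (1.468,2.286) [heading=140, draw]
  RT 40: heading 140 -> 100
  -- iteration 3/9 --
  FD 2: (1.468,2.286) -> (1.121,4.255) [heading=100, draw]
  RT 40: heading 100 -> 60
  -- iteration 4/9 --
  FD 2: (1.121,4.255) -> (2.121,5.987) [heading=60, draw]
  RT 40: heading 60 -> 20
  -- iteration 5/9 --
  FD 2: (2.121,5.987) -> (4,6.671) [heading=20, draw]
  RT 40: heading 20 -> 340
  -- iteration 6/9 --
  FD 2: (4,6.671) -> (5.879,5.987) [heading=340, draw]
  RT 40: heading 340 -> 300
  -- iteration 7/9 --
  FD 2: (5.879,5.987) -> (6.879,4.255) [heading=300, draw]
  RT 40: heading 300 -> 260
  -- iteration 8/9 --
  FD 2: (6.879,4.255) -> (6.532,2.286) [heading=260, draw]
  RT 40: heading 260 -> 220
  -- iteration 9/9 --
  FD 2: (6.532,2.286) -> (5,1) [heading=220, draw]
  RT 40: heading 220 -> 180
]
Final: pos=(5,1), heading=180, 9 segment(s) drawn

Start position: (5, 1)
Final position: (5, 1)
Distance = 0; < 1e-6 -> CLOSED

Answer: yes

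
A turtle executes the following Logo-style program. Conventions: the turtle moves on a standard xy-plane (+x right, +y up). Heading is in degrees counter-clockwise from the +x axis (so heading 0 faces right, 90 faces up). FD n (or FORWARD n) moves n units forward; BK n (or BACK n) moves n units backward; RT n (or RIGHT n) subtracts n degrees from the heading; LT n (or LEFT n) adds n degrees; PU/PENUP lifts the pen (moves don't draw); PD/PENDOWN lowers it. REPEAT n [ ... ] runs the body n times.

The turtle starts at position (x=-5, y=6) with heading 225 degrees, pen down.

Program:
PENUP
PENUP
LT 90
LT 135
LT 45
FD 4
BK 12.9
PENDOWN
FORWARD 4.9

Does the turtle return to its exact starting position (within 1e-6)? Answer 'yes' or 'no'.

Answer: no

Derivation:
Executing turtle program step by step:
Start: pos=(-5,6), heading=225, pen down
PU: pen up
PU: pen up
LT 90: heading 225 -> 315
LT 135: heading 315 -> 90
LT 45: heading 90 -> 135
FD 4: (-5,6) -> (-7.828,8.828) [heading=135, move]
BK 12.9: (-7.828,8.828) -> (1.293,-0.293) [heading=135, move]
PD: pen down
FD 4.9: (1.293,-0.293) -> (-2.172,3.172) [heading=135, draw]
Final: pos=(-2.172,3.172), heading=135, 1 segment(s) drawn

Start position: (-5, 6)
Final position: (-2.172, 3.172)
Distance = 4; >= 1e-6 -> NOT closed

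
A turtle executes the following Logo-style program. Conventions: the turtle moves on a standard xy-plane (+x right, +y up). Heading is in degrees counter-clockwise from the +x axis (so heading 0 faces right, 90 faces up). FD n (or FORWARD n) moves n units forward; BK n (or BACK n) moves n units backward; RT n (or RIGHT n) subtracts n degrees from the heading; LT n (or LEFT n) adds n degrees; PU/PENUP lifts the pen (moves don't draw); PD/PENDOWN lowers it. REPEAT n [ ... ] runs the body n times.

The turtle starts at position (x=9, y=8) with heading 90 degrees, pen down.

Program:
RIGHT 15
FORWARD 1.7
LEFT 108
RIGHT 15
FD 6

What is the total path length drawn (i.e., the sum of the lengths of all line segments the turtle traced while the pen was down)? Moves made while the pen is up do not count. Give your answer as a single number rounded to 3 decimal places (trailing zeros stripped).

Executing turtle program step by step:
Start: pos=(9,8), heading=90, pen down
RT 15: heading 90 -> 75
FD 1.7: (9,8) -> (9.44,9.642) [heading=75, draw]
LT 108: heading 75 -> 183
RT 15: heading 183 -> 168
FD 6: (9.44,9.642) -> (3.571,10.89) [heading=168, draw]
Final: pos=(3.571,10.89), heading=168, 2 segment(s) drawn

Segment lengths:
  seg 1: (9,8) -> (9.44,9.642), length = 1.7
  seg 2: (9.44,9.642) -> (3.571,10.89), length = 6
Total = 7.7

Answer: 7.7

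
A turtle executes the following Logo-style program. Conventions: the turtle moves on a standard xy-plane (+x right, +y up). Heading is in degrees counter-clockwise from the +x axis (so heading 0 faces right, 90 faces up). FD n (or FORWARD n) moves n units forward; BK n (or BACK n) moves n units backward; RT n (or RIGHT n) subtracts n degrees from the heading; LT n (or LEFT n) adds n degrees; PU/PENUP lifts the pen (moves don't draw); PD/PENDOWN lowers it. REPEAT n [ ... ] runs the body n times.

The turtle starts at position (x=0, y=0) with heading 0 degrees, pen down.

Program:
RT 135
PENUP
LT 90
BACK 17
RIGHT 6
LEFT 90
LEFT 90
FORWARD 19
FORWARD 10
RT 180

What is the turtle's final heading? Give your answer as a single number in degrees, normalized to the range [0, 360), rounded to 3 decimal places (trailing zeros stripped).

Executing turtle program step by step:
Start: pos=(0,0), heading=0, pen down
RT 135: heading 0 -> 225
PU: pen up
LT 90: heading 225 -> 315
BK 17: (0,0) -> (-12.021,12.021) [heading=315, move]
RT 6: heading 315 -> 309
LT 90: heading 309 -> 39
LT 90: heading 39 -> 129
FD 19: (-12.021,12.021) -> (-23.978,26.787) [heading=129, move]
FD 10: (-23.978,26.787) -> (-30.271,34.558) [heading=129, move]
RT 180: heading 129 -> 309
Final: pos=(-30.271,34.558), heading=309, 0 segment(s) drawn

Answer: 309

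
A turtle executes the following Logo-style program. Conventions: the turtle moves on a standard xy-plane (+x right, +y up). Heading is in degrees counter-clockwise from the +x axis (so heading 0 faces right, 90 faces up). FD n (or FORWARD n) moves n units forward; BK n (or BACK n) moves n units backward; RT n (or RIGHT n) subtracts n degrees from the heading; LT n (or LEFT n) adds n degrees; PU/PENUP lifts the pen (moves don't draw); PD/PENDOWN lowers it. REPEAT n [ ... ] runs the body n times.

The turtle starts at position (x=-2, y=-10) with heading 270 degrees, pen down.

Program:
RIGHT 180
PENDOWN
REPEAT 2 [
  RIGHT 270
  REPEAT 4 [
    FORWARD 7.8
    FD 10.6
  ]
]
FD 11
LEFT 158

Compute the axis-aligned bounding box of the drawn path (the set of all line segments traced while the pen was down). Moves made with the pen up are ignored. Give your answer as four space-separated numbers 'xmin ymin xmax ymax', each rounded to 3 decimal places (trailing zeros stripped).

Answer: -75.6 -94.6 -2 -10

Derivation:
Executing turtle program step by step:
Start: pos=(-2,-10), heading=270, pen down
RT 180: heading 270 -> 90
PD: pen down
REPEAT 2 [
  -- iteration 1/2 --
  RT 270: heading 90 -> 180
  REPEAT 4 [
    -- iteration 1/4 --
    FD 7.8: (-2,-10) -> (-9.8,-10) [heading=180, draw]
    FD 10.6: (-9.8,-10) -> (-20.4,-10) [heading=180, draw]
    -- iteration 2/4 --
    FD 7.8: (-20.4,-10) -> (-28.2,-10) [heading=180, draw]
    FD 10.6: (-28.2,-10) -> (-38.8,-10) [heading=180, draw]
    -- iteration 3/4 --
    FD 7.8: (-38.8,-10) -> (-46.6,-10) [heading=180, draw]
    FD 10.6: (-46.6,-10) -> (-57.2,-10) [heading=180, draw]
    -- iteration 4/4 --
    FD 7.8: (-57.2,-10) -> (-65,-10) [heading=180, draw]
    FD 10.6: (-65,-10) -> (-75.6,-10) [heading=180, draw]
  ]
  -- iteration 2/2 --
  RT 270: heading 180 -> 270
  REPEAT 4 [
    -- iteration 1/4 --
    FD 7.8: (-75.6,-10) -> (-75.6,-17.8) [heading=270, draw]
    FD 10.6: (-75.6,-17.8) -> (-75.6,-28.4) [heading=270, draw]
    -- iteration 2/4 --
    FD 7.8: (-75.6,-28.4) -> (-75.6,-36.2) [heading=270, draw]
    FD 10.6: (-75.6,-36.2) -> (-75.6,-46.8) [heading=270, draw]
    -- iteration 3/4 --
    FD 7.8: (-75.6,-46.8) -> (-75.6,-54.6) [heading=270, draw]
    FD 10.6: (-75.6,-54.6) -> (-75.6,-65.2) [heading=270, draw]
    -- iteration 4/4 --
    FD 7.8: (-75.6,-65.2) -> (-75.6,-73) [heading=270, draw]
    FD 10.6: (-75.6,-73) -> (-75.6,-83.6) [heading=270, draw]
  ]
]
FD 11: (-75.6,-83.6) -> (-75.6,-94.6) [heading=270, draw]
LT 158: heading 270 -> 68
Final: pos=(-75.6,-94.6), heading=68, 17 segment(s) drawn

Segment endpoints: x in {-75.6, -65, -57.2, -46.6, -38.8, -28.2, -20.4, -9.8, -2}, y in {-94.6, -83.6, -73, -65.2, -54.6, -46.8, -36.2, -28.4, -17.8, -10, -10, -10, -10, -10, -10, -10, -10, -10}
xmin=-75.6, ymin=-94.6, xmax=-2, ymax=-10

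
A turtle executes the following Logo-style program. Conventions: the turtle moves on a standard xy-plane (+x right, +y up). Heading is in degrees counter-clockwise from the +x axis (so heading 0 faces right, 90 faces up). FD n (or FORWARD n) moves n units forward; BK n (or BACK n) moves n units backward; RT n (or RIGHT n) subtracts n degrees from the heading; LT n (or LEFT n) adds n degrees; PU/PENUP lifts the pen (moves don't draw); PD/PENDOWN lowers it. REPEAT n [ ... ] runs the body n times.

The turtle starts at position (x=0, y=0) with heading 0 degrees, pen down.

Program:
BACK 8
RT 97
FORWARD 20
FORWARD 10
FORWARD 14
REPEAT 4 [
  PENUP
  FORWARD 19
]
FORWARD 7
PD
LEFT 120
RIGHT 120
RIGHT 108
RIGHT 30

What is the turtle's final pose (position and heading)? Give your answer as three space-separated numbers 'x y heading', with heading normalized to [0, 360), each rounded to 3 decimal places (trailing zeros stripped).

Answer: -23.477 -126.053 125

Derivation:
Executing turtle program step by step:
Start: pos=(0,0), heading=0, pen down
BK 8: (0,0) -> (-8,0) [heading=0, draw]
RT 97: heading 0 -> 263
FD 20: (-8,0) -> (-10.437,-19.851) [heading=263, draw]
FD 10: (-10.437,-19.851) -> (-11.656,-29.776) [heading=263, draw]
FD 14: (-11.656,-29.776) -> (-13.362,-43.672) [heading=263, draw]
REPEAT 4 [
  -- iteration 1/4 --
  PU: pen up
  FD 19: (-13.362,-43.672) -> (-15.678,-62.53) [heading=263, move]
  -- iteration 2/4 --
  PU: pen up
  FD 19: (-15.678,-62.53) -> (-17.993,-81.389) [heading=263, move]
  -- iteration 3/4 --
  PU: pen up
  FD 19: (-17.993,-81.389) -> (-20.309,-100.247) [heading=263, move]
  -- iteration 4/4 --
  PU: pen up
  FD 19: (-20.309,-100.247) -> (-22.624,-119.106) [heading=263, move]
]
FD 7: (-22.624,-119.106) -> (-23.477,-126.053) [heading=263, move]
PD: pen down
LT 120: heading 263 -> 23
RT 120: heading 23 -> 263
RT 108: heading 263 -> 155
RT 30: heading 155 -> 125
Final: pos=(-23.477,-126.053), heading=125, 4 segment(s) drawn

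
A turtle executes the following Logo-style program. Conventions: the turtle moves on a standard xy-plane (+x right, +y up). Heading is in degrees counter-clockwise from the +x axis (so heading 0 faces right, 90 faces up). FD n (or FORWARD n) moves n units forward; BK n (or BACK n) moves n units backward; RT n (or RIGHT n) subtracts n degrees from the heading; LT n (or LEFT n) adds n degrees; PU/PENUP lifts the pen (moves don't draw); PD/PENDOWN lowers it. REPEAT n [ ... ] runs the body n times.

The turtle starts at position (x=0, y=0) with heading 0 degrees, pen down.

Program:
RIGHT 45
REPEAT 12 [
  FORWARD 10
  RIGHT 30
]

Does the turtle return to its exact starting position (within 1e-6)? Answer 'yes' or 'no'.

Executing turtle program step by step:
Start: pos=(0,0), heading=0, pen down
RT 45: heading 0 -> 315
REPEAT 12 [
  -- iteration 1/12 --
  FD 10: (0,0) -> (7.071,-7.071) [heading=315, draw]
  RT 30: heading 315 -> 285
  -- iteration 2/12 --
  FD 10: (7.071,-7.071) -> (9.659,-16.73) [heading=285, draw]
  RT 30: heading 285 -> 255
  -- iteration 3/12 --
  FD 10: (9.659,-16.73) -> (7.071,-26.39) [heading=255, draw]
  RT 30: heading 255 -> 225
  -- iteration 4/12 --
  FD 10: (7.071,-26.39) -> (0,-33.461) [heading=225, draw]
  RT 30: heading 225 -> 195
  -- iteration 5/12 --
  FD 10: (0,-33.461) -> (-9.659,-36.049) [heading=195, draw]
  RT 30: heading 195 -> 165
  -- iteration 6/12 --
  FD 10: (-9.659,-36.049) -> (-19.319,-33.461) [heading=165, draw]
  RT 30: heading 165 -> 135
  -- iteration 7/12 --
  FD 10: (-19.319,-33.461) -> (-26.39,-26.39) [heading=135, draw]
  RT 30: heading 135 -> 105
  -- iteration 8/12 --
  FD 10: (-26.39,-26.39) -> (-28.978,-16.73) [heading=105, draw]
  RT 30: heading 105 -> 75
  -- iteration 9/12 --
  FD 10: (-28.978,-16.73) -> (-26.39,-7.071) [heading=75, draw]
  RT 30: heading 75 -> 45
  -- iteration 10/12 --
  FD 10: (-26.39,-7.071) -> (-19.319,0) [heading=45, draw]
  RT 30: heading 45 -> 15
  -- iteration 11/12 --
  FD 10: (-19.319,0) -> (-9.659,2.588) [heading=15, draw]
  RT 30: heading 15 -> 345
  -- iteration 12/12 --
  FD 10: (-9.659,2.588) -> (0,0) [heading=345, draw]
  RT 30: heading 345 -> 315
]
Final: pos=(0,0), heading=315, 12 segment(s) drawn

Start position: (0, 0)
Final position: (0, 0)
Distance = 0; < 1e-6 -> CLOSED

Answer: yes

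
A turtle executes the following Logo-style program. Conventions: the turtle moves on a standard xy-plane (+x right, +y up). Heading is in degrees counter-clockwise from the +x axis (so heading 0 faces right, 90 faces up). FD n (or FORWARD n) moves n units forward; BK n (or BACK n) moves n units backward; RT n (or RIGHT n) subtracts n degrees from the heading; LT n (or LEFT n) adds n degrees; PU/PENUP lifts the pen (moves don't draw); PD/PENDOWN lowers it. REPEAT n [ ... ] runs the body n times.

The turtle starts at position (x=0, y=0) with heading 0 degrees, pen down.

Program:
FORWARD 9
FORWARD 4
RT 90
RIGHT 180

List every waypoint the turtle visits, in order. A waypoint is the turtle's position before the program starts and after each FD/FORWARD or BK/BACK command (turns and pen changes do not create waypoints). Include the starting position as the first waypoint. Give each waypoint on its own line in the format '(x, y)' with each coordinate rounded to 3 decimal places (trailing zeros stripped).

Answer: (0, 0)
(9, 0)
(13, 0)

Derivation:
Executing turtle program step by step:
Start: pos=(0,0), heading=0, pen down
FD 9: (0,0) -> (9,0) [heading=0, draw]
FD 4: (9,0) -> (13,0) [heading=0, draw]
RT 90: heading 0 -> 270
RT 180: heading 270 -> 90
Final: pos=(13,0), heading=90, 2 segment(s) drawn
Waypoints (3 total):
(0, 0)
(9, 0)
(13, 0)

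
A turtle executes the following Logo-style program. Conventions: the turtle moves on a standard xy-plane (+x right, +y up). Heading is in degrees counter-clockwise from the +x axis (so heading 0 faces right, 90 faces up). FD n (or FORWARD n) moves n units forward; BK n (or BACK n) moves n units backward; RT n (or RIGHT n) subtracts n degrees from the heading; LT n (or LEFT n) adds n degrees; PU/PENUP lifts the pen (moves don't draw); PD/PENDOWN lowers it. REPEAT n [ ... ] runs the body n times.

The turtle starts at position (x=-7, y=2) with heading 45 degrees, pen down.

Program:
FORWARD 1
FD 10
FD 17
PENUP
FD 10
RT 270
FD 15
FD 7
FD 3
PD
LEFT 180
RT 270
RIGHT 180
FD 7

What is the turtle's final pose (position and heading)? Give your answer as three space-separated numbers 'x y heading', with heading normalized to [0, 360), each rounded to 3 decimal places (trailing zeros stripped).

Answer: -2.757 41.598 225

Derivation:
Executing turtle program step by step:
Start: pos=(-7,2), heading=45, pen down
FD 1: (-7,2) -> (-6.293,2.707) [heading=45, draw]
FD 10: (-6.293,2.707) -> (0.778,9.778) [heading=45, draw]
FD 17: (0.778,9.778) -> (12.799,21.799) [heading=45, draw]
PU: pen up
FD 10: (12.799,21.799) -> (19.87,28.87) [heading=45, move]
RT 270: heading 45 -> 135
FD 15: (19.87,28.87) -> (9.263,39.477) [heading=135, move]
FD 7: (9.263,39.477) -> (4.314,44.426) [heading=135, move]
FD 3: (4.314,44.426) -> (2.192,46.548) [heading=135, move]
PD: pen down
LT 180: heading 135 -> 315
RT 270: heading 315 -> 45
RT 180: heading 45 -> 225
FD 7: (2.192,46.548) -> (-2.757,41.598) [heading=225, draw]
Final: pos=(-2.757,41.598), heading=225, 4 segment(s) drawn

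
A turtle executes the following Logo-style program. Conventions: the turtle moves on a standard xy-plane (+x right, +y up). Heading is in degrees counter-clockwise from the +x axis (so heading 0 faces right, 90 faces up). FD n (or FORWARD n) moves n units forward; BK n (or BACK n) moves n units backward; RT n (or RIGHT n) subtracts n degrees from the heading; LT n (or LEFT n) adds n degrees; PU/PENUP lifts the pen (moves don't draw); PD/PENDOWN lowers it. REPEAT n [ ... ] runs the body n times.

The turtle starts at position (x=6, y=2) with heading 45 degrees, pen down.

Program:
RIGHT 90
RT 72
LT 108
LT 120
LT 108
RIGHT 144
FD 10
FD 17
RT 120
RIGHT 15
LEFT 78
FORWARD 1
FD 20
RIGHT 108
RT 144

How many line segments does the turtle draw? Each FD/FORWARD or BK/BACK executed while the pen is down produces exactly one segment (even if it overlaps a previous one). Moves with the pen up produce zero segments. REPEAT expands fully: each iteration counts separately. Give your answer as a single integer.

Executing turtle program step by step:
Start: pos=(6,2), heading=45, pen down
RT 90: heading 45 -> 315
RT 72: heading 315 -> 243
LT 108: heading 243 -> 351
LT 120: heading 351 -> 111
LT 108: heading 111 -> 219
RT 144: heading 219 -> 75
FD 10: (6,2) -> (8.588,11.659) [heading=75, draw]
FD 17: (8.588,11.659) -> (12.988,28.08) [heading=75, draw]
RT 120: heading 75 -> 315
RT 15: heading 315 -> 300
LT 78: heading 300 -> 18
FD 1: (12.988,28.08) -> (13.939,28.389) [heading=18, draw]
FD 20: (13.939,28.389) -> (32.96,34.569) [heading=18, draw]
RT 108: heading 18 -> 270
RT 144: heading 270 -> 126
Final: pos=(32.96,34.569), heading=126, 4 segment(s) drawn
Segments drawn: 4

Answer: 4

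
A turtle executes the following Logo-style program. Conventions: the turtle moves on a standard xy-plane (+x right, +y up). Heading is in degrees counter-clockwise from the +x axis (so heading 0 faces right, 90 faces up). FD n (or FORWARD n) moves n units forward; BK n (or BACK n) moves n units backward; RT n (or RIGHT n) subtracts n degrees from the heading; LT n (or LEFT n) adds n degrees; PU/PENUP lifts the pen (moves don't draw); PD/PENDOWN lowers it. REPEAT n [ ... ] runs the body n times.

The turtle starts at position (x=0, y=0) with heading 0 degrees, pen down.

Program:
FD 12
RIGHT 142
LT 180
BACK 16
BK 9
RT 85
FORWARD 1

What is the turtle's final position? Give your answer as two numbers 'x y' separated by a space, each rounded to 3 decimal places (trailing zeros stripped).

Answer: -7.018 -16.123

Derivation:
Executing turtle program step by step:
Start: pos=(0,0), heading=0, pen down
FD 12: (0,0) -> (12,0) [heading=0, draw]
RT 142: heading 0 -> 218
LT 180: heading 218 -> 38
BK 16: (12,0) -> (-0.608,-9.851) [heading=38, draw]
BK 9: (-0.608,-9.851) -> (-7.7,-15.392) [heading=38, draw]
RT 85: heading 38 -> 313
FD 1: (-7.7,-15.392) -> (-7.018,-16.123) [heading=313, draw]
Final: pos=(-7.018,-16.123), heading=313, 4 segment(s) drawn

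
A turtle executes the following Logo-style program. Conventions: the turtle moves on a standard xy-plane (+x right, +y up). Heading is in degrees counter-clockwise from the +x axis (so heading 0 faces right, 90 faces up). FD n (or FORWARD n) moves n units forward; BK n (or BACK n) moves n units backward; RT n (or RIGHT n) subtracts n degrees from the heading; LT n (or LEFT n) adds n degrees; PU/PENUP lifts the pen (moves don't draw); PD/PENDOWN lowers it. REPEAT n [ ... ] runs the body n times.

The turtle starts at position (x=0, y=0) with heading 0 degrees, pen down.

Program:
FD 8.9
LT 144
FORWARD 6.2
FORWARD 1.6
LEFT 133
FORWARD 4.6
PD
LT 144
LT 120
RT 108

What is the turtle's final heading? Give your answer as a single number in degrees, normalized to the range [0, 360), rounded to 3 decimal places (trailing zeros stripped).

Answer: 73

Derivation:
Executing turtle program step by step:
Start: pos=(0,0), heading=0, pen down
FD 8.9: (0,0) -> (8.9,0) [heading=0, draw]
LT 144: heading 0 -> 144
FD 6.2: (8.9,0) -> (3.884,3.644) [heading=144, draw]
FD 1.6: (3.884,3.644) -> (2.59,4.585) [heading=144, draw]
LT 133: heading 144 -> 277
FD 4.6: (2.59,4.585) -> (3.15,0.019) [heading=277, draw]
PD: pen down
LT 144: heading 277 -> 61
LT 120: heading 61 -> 181
RT 108: heading 181 -> 73
Final: pos=(3.15,0.019), heading=73, 4 segment(s) drawn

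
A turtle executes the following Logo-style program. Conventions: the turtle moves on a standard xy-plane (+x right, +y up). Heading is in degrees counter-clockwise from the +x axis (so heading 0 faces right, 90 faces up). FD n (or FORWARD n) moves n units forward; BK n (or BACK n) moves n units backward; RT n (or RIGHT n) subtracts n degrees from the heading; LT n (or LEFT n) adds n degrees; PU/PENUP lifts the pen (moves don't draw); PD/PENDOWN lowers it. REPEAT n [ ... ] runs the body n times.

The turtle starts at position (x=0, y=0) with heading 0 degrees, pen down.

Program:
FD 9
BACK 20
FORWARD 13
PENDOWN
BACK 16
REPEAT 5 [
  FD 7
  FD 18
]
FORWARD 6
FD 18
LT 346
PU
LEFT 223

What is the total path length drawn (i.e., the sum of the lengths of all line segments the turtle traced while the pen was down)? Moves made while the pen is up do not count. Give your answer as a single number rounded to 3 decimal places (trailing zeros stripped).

Executing turtle program step by step:
Start: pos=(0,0), heading=0, pen down
FD 9: (0,0) -> (9,0) [heading=0, draw]
BK 20: (9,0) -> (-11,0) [heading=0, draw]
FD 13: (-11,0) -> (2,0) [heading=0, draw]
PD: pen down
BK 16: (2,0) -> (-14,0) [heading=0, draw]
REPEAT 5 [
  -- iteration 1/5 --
  FD 7: (-14,0) -> (-7,0) [heading=0, draw]
  FD 18: (-7,0) -> (11,0) [heading=0, draw]
  -- iteration 2/5 --
  FD 7: (11,0) -> (18,0) [heading=0, draw]
  FD 18: (18,0) -> (36,0) [heading=0, draw]
  -- iteration 3/5 --
  FD 7: (36,0) -> (43,0) [heading=0, draw]
  FD 18: (43,0) -> (61,0) [heading=0, draw]
  -- iteration 4/5 --
  FD 7: (61,0) -> (68,0) [heading=0, draw]
  FD 18: (68,0) -> (86,0) [heading=0, draw]
  -- iteration 5/5 --
  FD 7: (86,0) -> (93,0) [heading=0, draw]
  FD 18: (93,0) -> (111,0) [heading=0, draw]
]
FD 6: (111,0) -> (117,0) [heading=0, draw]
FD 18: (117,0) -> (135,0) [heading=0, draw]
LT 346: heading 0 -> 346
PU: pen up
LT 223: heading 346 -> 209
Final: pos=(135,0), heading=209, 16 segment(s) drawn

Segment lengths:
  seg 1: (0,0) -> (9,0), length = 9
  seg 2: (9,0) -> (-11,0), length = 20
  seg 3: (-11,0) -> (2,0), length = 13
  seg 4: (2,0) -> (-14,0), length = 16
  seg 5: (-14,0) -> (-7,0), length = 7
  seg 6: (-7,0) -> (11,0), length = 18
  seg 7: (11,0) -> (18,0), length = 7
  seg 8: (18,0) -> (36,0), length = 18
  seg 9: (36,0) -> (43,0), length = 7
  seg 10: (43,0) -> (61,0), length = 18
  seg 11: (61,0) -> (68,0), length = 7
  seg 12: (68,0) -> (86,0), length = 18
  seg 13: (86,0) -> (93,0), length = 7
  seg 14: (93,0) -> (111,0), length = 18
  seg 15: (111,0) -> (117,0), length = 6
  seg 16: (117,0) -> (135,0), length = 18
Total = 207

Answer: 207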